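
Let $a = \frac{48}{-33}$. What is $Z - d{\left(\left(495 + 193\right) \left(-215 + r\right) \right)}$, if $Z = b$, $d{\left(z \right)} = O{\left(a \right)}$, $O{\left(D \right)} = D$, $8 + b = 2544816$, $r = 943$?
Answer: $\frac{27992904}{11} \approx 2.5448 \cdot 10^{6}$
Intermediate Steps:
$a = - \frac{16}{11}$ ($a = 48 \left(- \frac{1}{33}\right) = - \frac{16}{11} \approx -1.4545$)
$b = 2544808$ ($b = -8 + 2544816 = 2544808$)
$d{\left(z \right)} = - \frac{16}{11}$
$Z = 2544808$
$Z - d{\left(\left(495 + 193\right) \left(-215 + r\right) \right)} = 2544808 - - \frac{16}{11} = 2544808 + \frac{16}{11} = \frac{27992904}{11}$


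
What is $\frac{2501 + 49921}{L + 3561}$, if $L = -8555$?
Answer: $- \frac{26211}{2497} \approx -10.497$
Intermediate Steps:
$\frac{2501 + 49921}{L + 3561} = \frac{2501 + 49921}{-8555 + 3561} = \frac{52422}{-4994} = 52422 \left(- \frac{1}{4994}\right) = - \frac{26211}{2497}$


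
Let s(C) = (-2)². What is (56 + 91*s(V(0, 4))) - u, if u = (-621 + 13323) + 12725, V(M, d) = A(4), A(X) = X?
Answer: -25007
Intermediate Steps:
V(M, d) = 4
u = 25427 (u = 12702 + 12725 = 25427)
s(C) = 4
(56 + 91*s(V(0, 4))) - u = (56 + 91*4) - 1*25427 = (56 + 364) - 25427 = 420 - 25427 = -25007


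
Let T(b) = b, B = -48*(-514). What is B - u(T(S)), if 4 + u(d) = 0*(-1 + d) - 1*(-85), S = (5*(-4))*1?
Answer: 24591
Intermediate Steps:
B = 24672
S = -20 (S = -20*1 = -20)
u(d) = 81 (u(d) = -4 + (0*(-1 + d) - 1*(-85)) = -4 + (0 + 85) = -4 + 85 = 81)
B - u(T(S)) = 24672 - 1*81 = 24672 - 81 = 24591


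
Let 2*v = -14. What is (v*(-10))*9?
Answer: 630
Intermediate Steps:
v = -7 (v = (½)*(-14) = -7)
(v*(-10))*9 = -7*(-10)*9 = 70*9 = 630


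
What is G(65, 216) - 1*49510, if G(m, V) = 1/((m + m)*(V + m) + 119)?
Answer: -1814491989/36649 ≈ -49510.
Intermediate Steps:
G(m, V) = 1/(119 + 2*m*(V + m)) (G(m, V) = 1/((2*m)*(V + m) + 119) = 1/(2*m*(V + m) + 119) = 1/(119 + 2*m*(V + m)))
G(65, 216) - 1*49510 = 1/(119 + 2*65² + 2*216*65) - 1*49510 = 1/(119 + 2*4225 + 28080) - 49510 = 1/(119 + 8450 + 28080) - 49510 = 1/36649 - 49510 = -1814491989/36649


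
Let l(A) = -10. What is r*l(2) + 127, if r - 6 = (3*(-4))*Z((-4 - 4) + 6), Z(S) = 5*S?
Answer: -1133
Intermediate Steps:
r = 126 (r = 6 + (3*(-4))*(5*((-4 - 4) + 6)) = 6 - 60*(-8 + 6) = 6 - 60*(-2) = 6 - 12*(-10) = 6 + 120 = 126)
r*l(2) + 127 = 126*(-10) + 127 = -1260 + 127 = -1133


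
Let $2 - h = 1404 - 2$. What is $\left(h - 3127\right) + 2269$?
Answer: $-2258$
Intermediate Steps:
$h = -1400$ ($h = 2 - \left(1404 - 2\right) = 2 - 1402 = -1400$)
$\left(h - 3127\right) + 2269 = \left(-1400 - 3127\right) + 2269 = -4527 + 2269 = -2258$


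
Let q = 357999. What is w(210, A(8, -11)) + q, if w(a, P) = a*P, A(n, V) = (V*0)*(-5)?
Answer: 357999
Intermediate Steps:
A(n, V) = 0 (A(n, V) = 0*(-5) = 0)
w(a, P) = P*a
w(210, A(8, -11)) + q = 0*210 + 357999 = 0 + 357999 = 357999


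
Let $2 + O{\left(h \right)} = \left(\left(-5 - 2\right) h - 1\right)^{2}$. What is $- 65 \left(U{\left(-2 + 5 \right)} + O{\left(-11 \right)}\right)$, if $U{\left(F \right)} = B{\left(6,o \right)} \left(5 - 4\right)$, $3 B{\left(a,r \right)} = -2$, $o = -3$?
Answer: $- \frac{1125800}{3} \approx -3.7527 \cdot 10^{5}$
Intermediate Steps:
$B{\left(a,r \right)} = - \frac{2}{3}$ ($B{\left(a,r \right)} = \frac{1}{3} \left(-2\right) = - \frac{2}{3}$)
$U{\left(F \right)} = - \frac{2}{3}$ ($U{\left(F \right)} = - \frac{2 \left(5 - 4\right)}{3} = \left(- \frac{2}{3}\right) 1 = - \frac{2}{3}$)
$O{\left(h \right)} = -2 + \left(-1 - 7 h\right)^{2}$ ($O{\left(h \right)} = -2 + \left(\left(-5 - 2\right) h - 1\right)^{2} = -2 + \left(- 7 h - 1\right)^{2} = -2 + \left(-1 - 7 h\right)^{2}$)
$- 65 \left(U{\left(-2 + 5 \right)} + O{\left(-11 \right)}\right) = - 65 \left(- \frac{2}{3} - \left(2 - \left(1 + 7 \left(-11\right)\right)^{2}\right)\right) = - 65 \left(- \frac{2}{3} - \left(2 - \left(1 - 77\right)^{2}\right)\right) = - 65 \left(- \frac{2}{3} - \left(2 - \left(-76\right)^{2}\right)\right) = - 65 \left(- \frac{2}{3} + \left(-2 + 5776\right)\right) = - 65 \left(- \frac{2}{3} + 5774\right) = \left(-65\right) \frac{17320}{3} = - \frac{1125800}{3}$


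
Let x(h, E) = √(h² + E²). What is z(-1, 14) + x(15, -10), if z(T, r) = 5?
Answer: 5 + 5*√13 ≈ 23.028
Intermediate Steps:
x(h, E) = √(E² + h²)
z(-1, 14) + x(15, -10) = 5 + √((-10)² + 15²) = 5 + √(100 + 225) = 5 + √325 = 5 + 5*√13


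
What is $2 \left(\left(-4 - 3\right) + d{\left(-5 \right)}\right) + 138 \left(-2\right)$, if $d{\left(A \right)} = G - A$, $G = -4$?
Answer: $-288$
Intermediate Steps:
$d{\left(A \right)} = -4 - A$
$2 \left(\left(-4 - 3\right) + d{\left(-5 \right)}\right) + 138 \left(-2\right) = 2 \left(\left(-4 - 3\right) - -1\right) + 138 \left(-2\right) = 2 \left(\left(-4 - 3\right) + \left(-4 + 5\right)\right) - 276 = 2 \left(-7 + 1\right) - 276 = 2 \left(-6\right) - 276 = -12 - 276 = -288$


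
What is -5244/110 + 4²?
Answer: -1742/55 ≈ -31.673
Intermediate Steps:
-5244/110 + 4² = -5244/110 + 16 = -57*46/55 + 16 = -2622/55 + 16 = -1742/55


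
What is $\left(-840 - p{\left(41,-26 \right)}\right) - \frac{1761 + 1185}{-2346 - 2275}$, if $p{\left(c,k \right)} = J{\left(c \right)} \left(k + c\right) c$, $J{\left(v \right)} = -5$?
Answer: $\frac{10330881}{4621} \approx 2235.6$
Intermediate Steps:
$p{\left(c,k \right)} = c \left(- 5 c - 5 k\right)$ ($p{\left(c,k \right)} = - 5 \left(k + c\right) c = - 5 \left(c + k\right) c = \left(- 5 c - 5 k\right) c = c \left(- 5 c - 5 k\right)$)
$\left(-840 - p{\left(41,-26 \right)}\right) - \frac{1761 + 1185}{-2346 - 2275} = \left(-840 - \left(-5\right) 41 \left(41 - 26\right)\right) - \frac{1761 + 1185}{-2346 - 2275} = \left(-840 - \left(-5\right) 41 \cdot 15\right) - \frac{2946}{-4621} = \left(-840 - -3075\right) - 2946 \left(- \frac{1}{4621}\right) = \left(-840 + 3075\right) - - \frac{2946}{4621} = 2235 + \frac{2946}{4621} = \frac{10330881}{4621}$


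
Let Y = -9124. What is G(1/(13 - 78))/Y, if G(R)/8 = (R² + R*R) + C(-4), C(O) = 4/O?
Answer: 8446/9637225 ≈ 0.00087639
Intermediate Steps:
G(R) = -8 + 16*R² (G(R) = 8*((R² + R*R) + 4/(-4)) = 8*((R² + R²) + 4*(-¼)) = 8*(2*R² - 1) = 8*(-1 + 2*R²) = -8 + 16*R²)
G(1/(13 - 78))/Y = (-8 + 16*(1/(13 - 78))²)/(-9124) = (-8 + 16*(1/(-65))²)*(-1/9124) = (-8 + 16*(-1/65)²)*(-1/9124) = (-8 + 16*(1/4225))*(-1/9124) = (-8 + 16/4225)*(-1/9124) = -33784/4225*(-1/9124) = 8446/9637225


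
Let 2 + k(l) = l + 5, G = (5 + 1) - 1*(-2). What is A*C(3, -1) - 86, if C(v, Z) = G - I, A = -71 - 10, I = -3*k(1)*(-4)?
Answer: 3154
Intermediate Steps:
G = 8 (G = 6 + 2 = 8)
k(l) = 3 + l (k(l) = -2 + (l + 5) = -2 + (5 + l) = 3 + l)
I = 48 (I = -3*(3 + 1)*(-4) = -3*4*(-4) = -12*(-4) = 48)
A = -81
C(v, Z) = -40 (C(v, Z) = 8 - 1*48 = 8 - 48 = -40)
A*C(3, -1) - 86 = -81*(-40) - 86 = 3240 - 86 = 3154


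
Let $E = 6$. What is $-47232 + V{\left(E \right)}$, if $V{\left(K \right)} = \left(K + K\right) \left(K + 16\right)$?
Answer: $-46968$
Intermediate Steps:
$V{\left(K \right)} = 2 K \left(16 + K\right)$
$-47232 + V{\left(E \right)} = -47232 + 2 \cdot 6 \left(16 + 6\right) = -47232 + 2 \cdot 6 \cdot 22 = -47232 + 264 = -46968$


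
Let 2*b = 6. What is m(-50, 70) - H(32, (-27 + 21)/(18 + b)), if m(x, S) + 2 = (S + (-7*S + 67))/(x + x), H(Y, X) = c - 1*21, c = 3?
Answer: 1953/100 ≈ 19.530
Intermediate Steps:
b = 3 (b = (½)*6 = 3)
H(Y, X) = -18 (H(Y, X) = 3 - 1*21 = 3 - 21 = -18)
m(x, S) = -2 + (67 - 6*S)/(2*x) (m(x, S) = -2 + (S + (-7*S + 67))/(x + x) = -2 + (S + (67 - 7*S))/((2*x)) = -2 + (67 - 6*S)*(1/(2*x)) = -2 + (67 - 6*S)/(2*x))
m(-50, 70) - H(32, (-27 + 21)/(18 + b)) = (½)*(67 - 6*70 - 4*(-50))/(-50) - 1*(-18) = (½)*(-1/50)*(67 - 420 + 200) + 18 = (½)*(-1/50)*(-153) + 18 = 153/100 + 18 = 1953/100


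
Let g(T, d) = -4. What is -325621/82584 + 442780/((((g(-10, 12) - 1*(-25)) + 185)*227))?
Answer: 10669927159/1930896504 ≈ 5.5259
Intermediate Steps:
-325621/82584 + 442780/((((g(-10, 12) - 1*(-25)) + 185)*227)) = -325621/82584 + 442780/((((-4 - 1*(-25)) + 185)*227)) = -325621*1/82584 + 442780/((((-4 + 25) + 185)*227)) = -325621/82584 + 442780/(((21 + 185)*227)) = -325621/82584 + 442780/((206*227)) = -325621/82584 + 442780/46762 = -325621/82584 + 442780*(1/46762) = -325621/82584 + 221390/23381 = 10669927159/1930896504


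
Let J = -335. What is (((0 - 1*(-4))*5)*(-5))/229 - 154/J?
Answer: 1766/76715 ≈ 0.023020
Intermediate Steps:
(((0 - 1*(-4))*5)*(-5))/229 - 154/J = (((0 - 1*(-4))*5)*(-5))/229 - 154/(-335) = (((0 + 4)*5)*(-5))*(1/229) - 154*(-1/335) = ((4*5)*(-5))*(1/229) + 154/335 = (20*(-5))*(1/229) + 154/335 = -100*1/229 + 154/335 = -100/229 + 154/335 = 1766/76715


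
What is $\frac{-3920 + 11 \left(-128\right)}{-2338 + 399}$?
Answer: $\frac{5328}{1939} \approx 2.7478$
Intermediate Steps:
$\frac{-3920 + 11 \left(-128\right)}{-2338 + 399} = \frac{-3920 - 1408}{-1939} = \left(-5328\right) \left(- \frac{1}{1939}\right) = \frac{5328}{1939}$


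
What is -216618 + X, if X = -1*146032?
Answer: -362650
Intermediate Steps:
X = -146032
-216618 + X = -216618 - 146032 = -362650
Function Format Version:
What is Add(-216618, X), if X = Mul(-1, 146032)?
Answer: -362650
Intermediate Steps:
X = -146032
Add(-216618, X) = Add(-216618, -146032) = -362650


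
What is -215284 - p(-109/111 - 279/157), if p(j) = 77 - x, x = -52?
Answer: -215413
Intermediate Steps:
p(j) = 129 (p(j) = 77 - 1*(-52) = 77 + 52 = 129)
-215284 - p(-109/111 - 279/157) = -215284 - 1*129 = -215284 - 129 = -215413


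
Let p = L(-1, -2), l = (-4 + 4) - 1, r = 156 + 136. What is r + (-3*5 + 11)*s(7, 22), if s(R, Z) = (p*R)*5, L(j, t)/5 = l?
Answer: 992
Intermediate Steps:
r = 292
l = -1 (l = 0 - 1 = -1)
L(j, t) = -5 (L(j, t) = 5*(-1) = -5)
p = -5
s(R, Z) = -25*R (s(R, Z) = -5*R*5 = -25*R)
r + (-3*5 + 11)*s(7, 22) = 292 + (-3*5 + 11)*(-25*7) = 292 + (-15 + 11)*(-175) = 292 - 4*(-175) = 292 + 700 = 992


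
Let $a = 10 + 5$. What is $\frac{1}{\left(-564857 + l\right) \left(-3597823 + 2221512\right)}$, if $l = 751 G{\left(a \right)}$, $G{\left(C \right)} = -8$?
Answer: $\frac{1}{785687779015} \approx 1.2728 \cdot 10^{-12}$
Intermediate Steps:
$a = 15$
$l = -6008$ ($l = 751 \left(-8\right) = -6008$)
$\frac{1}{\left(-564857 + l\right) \left(-3597823 + 2221512\right)} = \frac{1}{\left(-564857 - 6008\right) \left(-3597823 + 2221512\right)} = \frac{1}{\left(-570865\right) \left(-1376311\right)} = \frac{1}{785687779015}$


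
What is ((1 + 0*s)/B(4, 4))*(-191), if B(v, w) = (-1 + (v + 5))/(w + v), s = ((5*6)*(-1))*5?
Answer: -191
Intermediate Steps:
s = -150 (s = (30*(-1))*5 = -30*5 = -150)
B(v, w) = (4 + v)/(v + w) (B(v, w) = (-1 + (5 + v))/(v + w) = (4 + v)/(v + w))
((1 + 0*s)/B(4, 4))*(-191) = ((1 + 0*(-150))/(((4 + 4)/(4 + 4))))*(-191) = ((1 + 0)/((8/8)))*(-191) = (1/((⅛)*8))*(-191) = (1/1)*(-191) = (1*1)*(-191) = 1*(-191) = -191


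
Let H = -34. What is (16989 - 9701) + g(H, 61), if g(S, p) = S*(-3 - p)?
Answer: 9464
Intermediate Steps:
(16989 - 9701) + g(H, 61) = (16989 - 9701) - 1*(-34)*(3 + 61) = 7288 - 1*(-34)*64 = 7288 + 2176 = 9464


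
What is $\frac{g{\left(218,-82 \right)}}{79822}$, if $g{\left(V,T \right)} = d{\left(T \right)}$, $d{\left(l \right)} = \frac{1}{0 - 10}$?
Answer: $- \frac{1}{798220} \approx -1.2528 \cdot 10^{-6}$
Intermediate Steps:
$d{\left(l \right)} = - \frac{1}{10}$ ($d{\left(l \right)} = \frac{1}{-10} = - \frac{1}{10}$)
$g{\left(V,T \right)} = - \frac{1}{10}$
$\frac{g{\left(218,-82 \right)}}{79822} = - \frac{1}{10 \cdot 79822} = \left(- \frac{1}{10}\right) \frac{1}{79822} = - \frac{1}{798220}$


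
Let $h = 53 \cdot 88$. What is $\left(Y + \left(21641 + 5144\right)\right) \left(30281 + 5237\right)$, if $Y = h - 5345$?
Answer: $927161872$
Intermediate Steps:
$h = 4664$
$Y = -681$ ($Y = 4664 - 5345 = -681$)
$\left(Y + \left(21641 + 5144\right)\right) \left(30281 + 5237\right) = \left(-681 + \left(21641 + 5144\right)\right) \left(30281 + 5237\right) = \left(-681 + 26785\right) 35518 = 26104 \cdot 35518 = 927161872$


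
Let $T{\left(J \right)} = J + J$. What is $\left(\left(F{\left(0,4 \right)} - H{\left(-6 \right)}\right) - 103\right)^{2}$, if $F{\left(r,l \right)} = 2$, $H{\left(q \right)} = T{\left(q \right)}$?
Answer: $7921$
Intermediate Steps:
$T{\left(J \right)} = 2 J$
$H{\left(q \right)} = 2 q$
$\left(\left(F{\left(0,4 \right)} - H{\left(-6 \right)}\right) - 103\right)^{2} = \left(\left(2 - 2 \left(-6\right)\right) - 103\right)^{2} = \left(\left(2 - -12\right) - 103\right)^{2} = \left(\left(2 + 12\right) - 103\right)^{2} = \left(14 - 103\right)^{2} = \left(-89\right)^{2} = 7921$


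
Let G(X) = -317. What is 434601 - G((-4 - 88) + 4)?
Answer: 434918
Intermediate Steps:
434601 - G((-4 - 88) + 4) = 434601 - 1*(-317) = 434601 + 317 = 434918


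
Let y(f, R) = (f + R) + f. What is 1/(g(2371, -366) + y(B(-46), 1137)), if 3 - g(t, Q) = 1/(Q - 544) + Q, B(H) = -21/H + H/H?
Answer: 20930/31581573 ≈ 0.00066273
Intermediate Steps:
B(H) = 1 - 21/H (B(H) = -21/H + 1 = 1 - 21/H)
g(t, Q) = 3 - Q - 1/(-544 + Q) (g(t, Q) = 3 - (1/(Q - 544) + Q) = 3 - (1/(-544 + Q) + Q) = 3 - (Q + 1/(-544 + Q)) = 3 + (-Q - 1/(-544 + Q)) = 3 - Q - 1/(-544 + Q))
y(f, R) = R + 2*f (y(f, R) = (R + f) + f = R + 2*f)
1/(g(2371, -366) + y(B(-46), 1137)) = 1/((-1633 - 1*(-366)² + 547*(-366))/(-544 - 366) + (1137 + 2*((-21 - 46)/(-46)))) = 1/((-1633 - 1*133956 - 200202)/(-910) + (1137 + 2*(-1/46*(-67)))) = 1/(-(-1633 - 133956 - 200202)/910 + (1137 + 2*(67/46))) = 1/(-1/910*(-335791) + (1137 + 67/23)) = 1/(335791/910 + 26218/23) = 1/(31581573/20930) = 20930/31581573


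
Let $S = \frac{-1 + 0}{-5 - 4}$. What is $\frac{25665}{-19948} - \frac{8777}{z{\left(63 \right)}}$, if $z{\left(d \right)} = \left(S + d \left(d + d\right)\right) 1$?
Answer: $- \frac{3409336959}{1425144964} \approx -2.3923$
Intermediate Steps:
$S = \frac{1}{9}$ ($S = - \frac{1}{-9} = \left(-1\right) \left(- \frac{1}{9}\right) = \frac{1}{9} \approx 0.11111$)
$z{\left(d \right)} = \frac{1}{9} + 2 d^{2}$ ($z{\left(d \right)} = \left(\frac{1}{9} + d \left(d + d\right)\right) 1 = \left(\frac{1}{9} + d 2 d\right) 1 = \left(\frac{1}{9} + 2 d^{2}\right) 1 = \frac{1}{9} + 2 d^{2}$)
$\frac{25665}{-19948} - \frac{8777}{z{\left(63 \right)}} = \frac{25665}{-19948} - \frac{8777}{\frac{1}{9} + 2 \cdot 63^{2}} = 25665 \left(- \frac{1}{19948}\right) - \frac{8777}{\frac{1}{9} + 2 \cdot 3969} = - \frac{25665}{19948} - \frac{8777}{\frac{1}{9} + 7938} = - \frac{25665}{19948} - \frac{8777}{\frac{71443}{9}} = - \frac{25665}{19948} - \frac{78993}{71443} = - \frac{3409336959}{1425144964}$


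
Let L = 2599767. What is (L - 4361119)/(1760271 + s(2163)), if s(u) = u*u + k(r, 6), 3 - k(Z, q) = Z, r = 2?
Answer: -1761352/6438841 ≈ -0.27355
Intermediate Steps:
k(Z, q) = 3 - Z
s(u) = 1 + u**2 (s(u) = u*u + (3 - 1*2) = u**2 + (3 - 2) = u**2 + 1 = 1 + u**2)
(L - 4361119)/(1760271 + s(2163)) = (2599767 - 4361119)/(1760271 + (1 + 2163**2)) = -1761352/(1760271 + (1 + 4678569)) = -1761352/(1760271 + 4678570) = -1761352/6438841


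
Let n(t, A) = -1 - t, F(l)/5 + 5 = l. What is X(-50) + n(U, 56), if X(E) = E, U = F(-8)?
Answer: 14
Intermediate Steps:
F(l) = -25 + 5*l
U = -65 (U = -25 + 5*(-8) = -25 - 40 = -65)
X(-50) + n(U, 56) = -50 + (-1 - 1*(-65)) = -50 + (-1 + 65) = -50 + 64 = 14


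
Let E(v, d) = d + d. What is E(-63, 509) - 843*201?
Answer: -168425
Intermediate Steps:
E(v, d) = 2*d
E(-63, 509) - 843*201 = 2*509 - 843*201 = 1018 - 169443 = -168425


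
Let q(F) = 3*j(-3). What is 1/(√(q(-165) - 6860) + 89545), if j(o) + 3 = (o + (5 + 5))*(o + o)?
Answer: 17909/1603662804 - I*√6995/8018314020 ≈ 1.1168e-5 - 1.0431e-8*I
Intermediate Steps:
j(o) = -3 + 2*o*(10 + o) (j(o) = -3 + (o + (5 + 5))*(o + o) = -3 + (o + 10)*(2*o) = -3 + (10 + o)*(2*o) = -3 + 2*o*(10 + o))
q(F) = -135 (q(F) = 3*(-3 + 2*(-3)² + 20*(-3)) = 3*(-3 + 2*9 - 60) = 3*(-3 + 18 - 60) = 3*(-45) = -135)
1/(√(q(-165) - 6860) + 89545) = 1/(√(-135 - 6860) + 89545) = 1/(√(-6995) + 89545) = 1/(I*√6995 + 89545) = 1/(89545 + I*√6995)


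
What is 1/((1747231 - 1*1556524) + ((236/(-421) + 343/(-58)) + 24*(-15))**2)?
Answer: 596238724/193783821279909 ≈ 3.0768e-6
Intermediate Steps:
1/((1747231 - 1*1556524) + ((236/(-421) + 343/(-58)) + 24*(-15))**2) = 1/((1747231 - 1556524) + ((236*(-1/421) + 343*(-1/58)) - 360)**2) = 1/(190707 + ((-236/421 - 343/58) - 360)**2) = 1/(190707 + (-158091/24418 - 360)**2) = 1/(190707 + (-8948571/24418)**2) = 1/(190707 + 80076922942041/596238724) = 1/(193783821279909/596238724) = 596238724/193783821279909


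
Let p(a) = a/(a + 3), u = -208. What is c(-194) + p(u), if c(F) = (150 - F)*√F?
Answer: 208/205 + 344*I*√194 ≈ 1.0146 + 4791.4*I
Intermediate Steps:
c(F) = √F*(150 - F)
p(a) = a/(3 + a)
c(-194) + p(u) = √(-194)*(150 - 1*(-194)) - 208/(3 - 208) = (I*√194)*(150 + 194) - 208/(-205) = (I*√194)*344 - 208*(-1/205) = 344*I*√194 + 208/205 = 208/205 + 344*I*√194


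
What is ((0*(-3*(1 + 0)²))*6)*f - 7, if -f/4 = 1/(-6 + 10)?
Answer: -7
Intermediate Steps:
f = -1 (f = -4/(-6 + 10) = -4/4 = -4*¼ = -1)
((0*(-3*(1 + 0)²))*6)*f - 7 = ((0*(-3*(1 + 0)²))*6)*(-1) - 7 = ((0*(-3*1²))*6)*(-1) - 7 = ((0*(-3*1))*6)*(-1) - 7 = ((0*(-3))*6)*(-1) - 7 = (0*6)*(-1) - 7 = 0*(-1) - 7 = 0 - 7 = -7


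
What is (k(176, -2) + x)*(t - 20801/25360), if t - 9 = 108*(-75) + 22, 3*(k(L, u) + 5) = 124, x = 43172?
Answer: -5305567867925/15216 ≈ -3.4868e+8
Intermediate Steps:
k(L, u) = 109/3 (k(L, u) = -5 + (⅓)*124 = -5 + 124/3 = 109/3)
t = -8069 (t = 9 + (108*(-75) + 22) = 9 + (-8100 + 22) = 9 - 8078 = -8069)
(k(176, -2) + x)*(t - 20801/25360) = (109/3 + 43172)*(-8069 - 20801/25360) = 129625*(-8069 - 20801*1/25360)/3 = 129625*(-8069 - 20801/25360)/3 = (129625/3)*(-204650641/25360) = -5305567867925/15216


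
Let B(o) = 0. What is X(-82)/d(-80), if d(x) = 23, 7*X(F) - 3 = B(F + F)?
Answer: 3/161 ≈ 0.018634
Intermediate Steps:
X(F) = 3/7 (X(F) = 3/7 + (⅐)*0 = 3/7 + 0 = 3/7)
X(-82)/d(-80) = (3/7)/23 = (3/7)*(1/23) = 3/161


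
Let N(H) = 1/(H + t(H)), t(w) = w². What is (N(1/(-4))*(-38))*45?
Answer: 9120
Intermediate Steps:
N(H) = 1/(H + H²)
(N(1/(-4))*(-38))*45 = ((1/((1/(-4))*(1 + 1/(-4))))*(-38))*45 = ((1/((-¼)*(1 - ¼)))*(-38))*45 = (-4/¾*(-38))*45 = (-4*4/3*(-38))*45 = -16/3*(-38)*45 = (608/3)*45 = 9120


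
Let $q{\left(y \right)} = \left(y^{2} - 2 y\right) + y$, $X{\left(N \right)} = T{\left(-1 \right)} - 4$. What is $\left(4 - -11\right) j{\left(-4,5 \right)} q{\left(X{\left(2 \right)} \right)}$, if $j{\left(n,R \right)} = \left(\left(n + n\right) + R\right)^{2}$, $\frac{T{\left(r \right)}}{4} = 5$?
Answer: $32400$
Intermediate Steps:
$T{\left(r \right)} = 20$ ($T{\left(r \right)} = 4 \cdot 5 = 20$)
$j{\left(n,R \right)} = \left(R + 2 n\right)^{2}$ ($j{\left(n,R \right)} = \left(2 n + R\right)^{2} = \left(R + 2 n\right)^{2}$)
$X{\left(N \right)} = 16$ ($X{\left(N \right)} = 20 - 4 = 16$)
$q{\left(y \right)} = y^{2} - y$
$\left(4 - -11\right) j{\left(-4,5 \right)} q{\left(X{\left(2 \right)} \right)} = \left(4 - -11\right) \left(5 + 2 \left(-4\right)\right)^{2} \cdot 16 \left(-1 + 16\right) = \left(4 + 11\right) \left(5 - 8\right)^{2} \cdot 16 \cdot 15 = 15 \left(-3\right)^{2} \cdot 240 = 15 \cdot 9 \cdot 240 = 135 \cdot 240 = 32400$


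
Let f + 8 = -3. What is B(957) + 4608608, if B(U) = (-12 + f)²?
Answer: 4609137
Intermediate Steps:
f = -11 (f = -8 - 3 = -11)
B(U) = 529 (B(U) = (-12 - 11)² = (-23)² = 529)
B(957) + 4608608 = 529 + 4608608 = 4609137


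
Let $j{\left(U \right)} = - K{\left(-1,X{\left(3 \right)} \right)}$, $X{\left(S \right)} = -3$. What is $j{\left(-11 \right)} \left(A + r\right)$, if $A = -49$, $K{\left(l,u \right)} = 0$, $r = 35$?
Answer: $0$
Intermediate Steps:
$j{\left(U \right)} = 0$ ($j{\left(U \right)} = \left(-1\right) 0 = 0$)
$j{\left(-11 \right)} \left(A + r\right) = 0 \left(-49 + 35\right) = 0 \left(-14\right) = 0$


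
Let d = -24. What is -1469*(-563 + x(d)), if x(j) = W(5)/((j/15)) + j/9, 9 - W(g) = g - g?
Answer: 20141459/24 ≈ 8.3923e+5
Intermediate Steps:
W(g) = 9 (W(g) = 9 - (g - g) = 9 - 1*0 = 9 + 0 = 9)
x(j) = 135/j + j/9 (x(j) = 9/((j/15)) + j/9 = 9*(15/j) + j/9 = 135/j + j/9)
-1469*(-563 + x(d)) = -1469*(-563 + (135/(-24) + (1/9)*(-24))) = -1469*(-563 + (135*(-1/24) - 8/3)) = -1469*(-563 + (-45/8 - 8/3)) = -1469*(-563 - 199/24) = -1469*(-13711/24) = 20141459/24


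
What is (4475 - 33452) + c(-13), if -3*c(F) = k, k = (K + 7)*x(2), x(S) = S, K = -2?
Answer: -86941/3 ≈ -28980.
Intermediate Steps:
k = 10 (k = (-2 + 7)*2 = 5*2 = 10)
c(F) = -10/3 (c(F) = -⅓*10 = -10/3)
(4475 - 33452) + c(-13) = (4475 - 33452) - 10/3 = -28977 - 10/3 = -86941/3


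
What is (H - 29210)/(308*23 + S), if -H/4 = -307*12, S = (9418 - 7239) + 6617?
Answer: -7237/7940 ≈ -0.91146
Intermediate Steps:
S = 8796 (S = 2179 + 6617 = 8796)
H = 14736 (H = -(-1228)*12 = -4*(-3684) = 14736)
(H - 29210)/(308*23 + S) = (14736 - 29210)/(308*23 + 8796) = -14474/(7084 + 8796) = -14474/15880 = -14474*1/15880 = -7237/7940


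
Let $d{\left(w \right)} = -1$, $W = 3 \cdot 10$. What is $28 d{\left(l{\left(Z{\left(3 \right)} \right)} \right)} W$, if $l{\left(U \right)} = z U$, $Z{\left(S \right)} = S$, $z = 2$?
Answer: $-840$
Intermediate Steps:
$W = 30$
$l{\left(U \right)} = 2 U$
$28 d{\left(l{\left(Z{\left(3 \right)} \right)} \right)} W = 28 \left(-1\right) 30 = \left(-28\right) 30 = -840$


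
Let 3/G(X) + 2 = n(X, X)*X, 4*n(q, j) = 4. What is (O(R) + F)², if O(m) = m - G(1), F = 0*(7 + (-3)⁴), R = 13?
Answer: 256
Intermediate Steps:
n(q, j) = 1 (n(q, j) = (¼)*4 = 1)
F = 0 (F = 0*(7 + 81) = 0*88 = 0)
G(X) = 3/(-2 + X) (G(X) = 3/(-2 + 1*X) = 3/(-2 + X))
O(m) = 3 + m (O(m) = m - 3/(-2 + 1) = m - 3/(-1) = m - 3*(-1) = m - 1*(-3) = m + 3 = 3 + m)
(O(R) + F)² = ((3 + 13) + 0)² = (16 + 0)² = 16² = 256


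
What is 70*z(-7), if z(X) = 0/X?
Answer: 0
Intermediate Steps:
z(X) = 0
70*z(-7) = 70*0 = 0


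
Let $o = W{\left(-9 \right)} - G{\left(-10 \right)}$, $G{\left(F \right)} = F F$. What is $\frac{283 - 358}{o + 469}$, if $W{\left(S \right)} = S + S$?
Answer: $- \frac{25}{117} \approx -0.21368$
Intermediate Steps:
$W{\left(S \right)} = 2 S$
$G{\left(F \right)} = F^{2}$
$o = -118$ ($o = 2 \left(-9\right) - \left(-10\right)^{2} = -18 - 100 = -118$)
$\frac{283 - 358}{o + 469} = \frac{283 - 358}{-118 + 469} = - \frac{75}{351} = \left(-75\right) \frac{1}{351} = - \frac{25}{117}$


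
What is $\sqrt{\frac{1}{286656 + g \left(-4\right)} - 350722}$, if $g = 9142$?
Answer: $\frac{i \sqrt{5483889870935270}}{125044} \approx 592.22 i$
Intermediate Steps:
$\sqrt{\frac{1}{286656 + g \left(-4\right)} - 350722} = \sqrt{\frac{1}{286656 + 9142 \left(-4\right)} - 350722} = \sqrt{\frac{1}{286656 - 36568} - 350722} = \sqrt{\frac{1}{250088} - 350722} = \sqrt{- \frac{87711363535}{250088}} = \frac{i \sqrt{5483889870935270}}{125044}$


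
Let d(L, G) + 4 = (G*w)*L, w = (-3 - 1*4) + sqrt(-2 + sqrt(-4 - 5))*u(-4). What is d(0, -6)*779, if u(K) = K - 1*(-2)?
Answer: -3116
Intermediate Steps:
u(K) = 2 + K (u(K) = K + 2 = 2 + K)
w = -7 - 2*sqrt(-2 + 3*I) (w = (-3 - 1*4) + sqrt(-2 + sqrt(-4 - 5))*(2 - 4) = (-3 - 4) + sqrt(-2 + sqrt(-9))*(-2) = -7 + sqrt(-2 + 3*I)*(-2) = -7 - 2*sqrt(-2 + 3*I) ≈ -8.792 - 3.3483*I)
d(L, G) = -4 + G*L*(-7 - 2*sqrt(-2 + 3*I)) (d(L, G) = -4 + (G*(-7 - 2*sqrt(-2 + 3*I)))*L = -4 + G*L*(-7 - 2*sqrt(-2 + 3*I)))
d(0, -6)*779 = (-4 - 1*(-6)*0*(7 + 2*sqrt(-2 + 3*I)))*779 = (-4 + 0)*779 = -4*779 = -3116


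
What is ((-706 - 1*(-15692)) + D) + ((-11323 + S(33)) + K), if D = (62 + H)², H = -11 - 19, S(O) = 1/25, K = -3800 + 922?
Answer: 45226/25 ≈ 1809.0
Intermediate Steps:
K = -2878
S(O) = 1/25
H = -30
D = 1024 (D = (62 - 30)² = 32² = 1024)
((-706 - 1*(-15692)) + D) + ((-11323 + S(33)) + K) = ((-706 - 1*(-15692)) + 1024) + ((-11323 + 1/25) - 2878) = ((-706 + 15692) + 1024) + (-283074/25 - 2878) = (14986 + 1024) - 355024/25 = 16010 - 355024/25 = 45226/25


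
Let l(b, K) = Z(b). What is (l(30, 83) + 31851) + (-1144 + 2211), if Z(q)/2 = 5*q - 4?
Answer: 33210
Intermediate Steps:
Z(q) = -8 + 10*q (Z(q) = 2*(5*q - 4) = 2*(-4 + 5*q) = -8 + 10*q)
l(b, K) = -8 + 10*b
(l(30, 83) + 31851) + (-1144 + 2211) = ((-8 + 10*30) + 31851) + (-1144 + 2211) = ((-8 + 300) + 31851) + 1067 = (292 + 31851) + 1067 = 32143 + 1067 = 33210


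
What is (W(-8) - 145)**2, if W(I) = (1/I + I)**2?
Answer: 25553025/4096 ≈ 6238.5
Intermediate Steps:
W(I) = (I + 1/I)**2
(W(-8) - 145)**2 = ((1 + (-8)**2)**2/(-8)**2 - 145)**2 = ((1 + 64)**2/64 - 145)**2 = ((1/64)*65**2 - 145)**2 = ((1/64)*4225 - 145)**2 = (4225/64 - 145)**2 = (-5055/64)**2 = 25553025/4096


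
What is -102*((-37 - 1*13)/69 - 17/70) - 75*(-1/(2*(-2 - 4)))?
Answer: 297639/3220 ≈ 92.434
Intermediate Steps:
-102*((-37 - 1*13)/69 - 17/70) - 75*(-1/(2*(-2 - 4))) = -102*((-37 - 13)*(1/69) - 17*1/70) - 75/((-2*(-6))) = -102*(-50*1/69 - 17/70) - 75/12 = -102*(-50/69 - 17/70) - 75*1/12 = -102*(-4673/4830) - 25/4 = 79441/805 - 25/4 = 297639/3220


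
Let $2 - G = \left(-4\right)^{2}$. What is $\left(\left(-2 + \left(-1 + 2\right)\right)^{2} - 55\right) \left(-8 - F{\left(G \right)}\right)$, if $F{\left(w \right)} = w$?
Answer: $-324$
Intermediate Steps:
$G = -14$ ($G = 2 - \left(-4\right)^{2} = 2 - 16 = -14$)
$\left(\left(-2 + \left(-1 + 2\right)\right)^{2} - 55\right) \left(-8 - F{\left(G \right)}\right) = \left(\left(-2 + \left(-1 + 2\right)\right)^{2} - 55\right) \left(-8 - -14\right) = \left(\left(-2 + 1\right)^{2} - 55\right) \left(-8 + 14\right) = \left(\left(-1\right)^{2} - 55\right) 6 = \left(1 - 55\right) 6 = \left(-54\right) 6 = -324$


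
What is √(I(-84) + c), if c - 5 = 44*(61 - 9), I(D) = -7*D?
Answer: √2881 ≈ 53.675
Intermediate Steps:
c = 2293 (c = 5 + 44*(61 - 9) = 5 + 44*52 = 5 + 2288 = 2293)
√(I(-84) + c) = √(-7*(-84) + 2293) = √(588 + 2293) = √2881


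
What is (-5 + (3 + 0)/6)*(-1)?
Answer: 9/2 ≈ 4.5000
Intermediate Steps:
(-5 + (3 + 0)/6)*(-1) = (-5 + (⅙)*3)*(-1) = (-5 + ½)*(-1) = -9/2*(-1) = 9/2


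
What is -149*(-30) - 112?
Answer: 4358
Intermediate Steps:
-149*(-30) - 112 = 4470 - 112 = 4358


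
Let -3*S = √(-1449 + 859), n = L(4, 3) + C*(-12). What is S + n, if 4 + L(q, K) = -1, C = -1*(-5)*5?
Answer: -305 - I*√590/3 ≈ -305.0 - 8.0966*I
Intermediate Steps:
C = 25 (C = 5*5 = 25)
L(q, K) = -5 (L(q, K) = -4 - 1 = -5)
n = -305 (n = -5 + 25*(-12) = -5 - 300 = -305)
S = -I*√590/3 (S = -√(-1449 + 859)/3 = -I*√590/3 ≈ -8.0966*I)
S + n = -I*√590/3 - 305 = -305 - I*√590/3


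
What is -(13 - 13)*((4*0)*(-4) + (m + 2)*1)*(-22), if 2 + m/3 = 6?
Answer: 0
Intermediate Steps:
m = 12 (m = -6 + 3*6 = -6 + 18 = 12)
-(13 - 13)*((4*0)*(-4) + (m + 2)*1)*(-22) = -(13 - 13)*((4*0)*(-4) + (12 + 2)*1)*(-22) = -0*(0*(-4) + 14*1)*(-22) = -0*(0 + 14)*(-22) = -0*14*(-22) = -0*(-22) = -1*0 = 0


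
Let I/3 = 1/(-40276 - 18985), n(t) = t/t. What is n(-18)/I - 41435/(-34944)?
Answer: -690230693/34944 ≈ -19752.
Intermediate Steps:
n(t) = 1
I = -3/59261 (I = 3/(-40276 - 18985) = 3/(-59261) = 3*(-1/59261) = -3/59261 ≈ -5.0623e-5)
n(-18)/I - 41435/(-34944) = 1/(-3/59261) - 41435/(-34944) = 1*(-59261/3) - 41435*(-1/34944) = -59261/3 + 41435/34944 = -690230693/34944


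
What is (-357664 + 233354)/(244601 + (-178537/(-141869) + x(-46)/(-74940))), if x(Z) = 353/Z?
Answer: -60794612465823600/119624322402035197 ≈ -0.50821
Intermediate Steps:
(-357664 + 233354)/(244601 + (-178537/(-141869) + x(-46)/(-74940))) = (-357664 + 233354)/(244601 + (-178537/(-141869) + (353/(-46))/(-74940))) = -124310/(244601 + (-178537*(-1/141869) + (353*(-1/46))*(-1/74940))) = -124310/(244601 + (178537/141869 - 353/46*(-1/74940))) = -124310/(244601 + (178537/141869 + 353/3447240)) = -124310/(244601 + 615509967637/489056491560) = -124310/119624322402035197/489056491560 = -124310*489056491560/119624322402035197 = -60794612465823600/119624322402035197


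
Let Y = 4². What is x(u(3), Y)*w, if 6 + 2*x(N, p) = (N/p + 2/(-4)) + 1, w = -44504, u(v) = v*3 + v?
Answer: 105697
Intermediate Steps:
u(v) = 4*v (u(v) = 3*v + v = 4*v)
Y = 16
x(N, p) = -11/4 + N/(2*p) (x(N, p) = -3 + ((N/p + 2/(-4)) + 1)/2 = -3 + ((N/p + 2*(-¼)) + 1)/2 = -3 + ((N/p - ½) + 1)/2 = -3 + ((-½ + N/p) + 1)/2 = -3 + (½ + N/p)/2 = -3 + (¼ + N/(2*p)) = -11/4 + N/(2*p))
x(u(3), Y)*w = (-11/4 + (½)*(4*3)/16)*(-44504) = (-11/4 + (½)*12*(1/16))*(-44504) = (-11/4 + 3/8)*(-44504) = -19/8*(-44504) = 105697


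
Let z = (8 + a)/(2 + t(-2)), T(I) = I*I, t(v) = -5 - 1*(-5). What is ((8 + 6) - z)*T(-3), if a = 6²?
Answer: -72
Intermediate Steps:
t(v) = 0 (t(v) = -5 + 5 = 0)
a = 36
T(I) = I²
z = 22 (z = (8 + 36)/(2 + 0) = 44/2 = 44*(½) = 22)
((8 + 6) - z)*T(-3) = ((8 + 6) - 1*22)*(-3)² = (14 - 22)*9 = -8*9 = -72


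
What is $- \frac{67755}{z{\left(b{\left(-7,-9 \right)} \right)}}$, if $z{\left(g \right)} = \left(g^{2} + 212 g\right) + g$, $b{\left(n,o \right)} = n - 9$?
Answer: $\frac{67755}{3152} \approx 21.496$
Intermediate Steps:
$b{\left(n,o \right)} = -9 + n$ ($b{\left(n,o \right)} = n - 9 = -9 + n$)
$z{\left(g \right)} = g^{2} + 213 g$
$- \frac{67755}{z{\left(b{\left(-7,-9 \right)} \right)}} = - \frac{67755}{\left(-9 - 7\right) \left(213 - 16\right)} = - \frac{67755}{\left(-16\right) \left(213 - 16\right)} = - \frac{67755}{\left(-16\right) 197} = - \frac{67755}{-3152} = \left(-67755\right) \left(- \frac{1}{3152}\right) = \frac{67755}{3152}$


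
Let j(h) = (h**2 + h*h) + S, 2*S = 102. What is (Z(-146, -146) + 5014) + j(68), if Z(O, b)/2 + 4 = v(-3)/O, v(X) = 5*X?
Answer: 1044280/73 ≈ 14305.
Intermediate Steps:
S = 51 (S = (1/2)*102 = 51)
j(h) = 51 + 2*h**2 (j(h) = (h**2 + h*h) + 51 = (h**2 + h**2) + 51 = 2*h**2 + 51 = 51 + 2*h**2)
Z(O, b) = -8 - 30/O (Z(O, b) = -8 + 2*((5*(-3))/O) = -8 + 2*(-15/O) = -8 - 30/O)
(Z(-146, -146) + 5014) + j(68) = ((-8 - 30/(-146)) + 5014) + (51 + 2*68**2) = ((-8 - 30*(-1/146)) + 5014) + (51 + 2*4624) = ((-8 + 15/73) + 5014) + (51 + 9248) = (-569/73 + 5014) + 9299 = 365453/73 + 9299 = 1044280/73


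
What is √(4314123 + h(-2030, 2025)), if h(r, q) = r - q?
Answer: 2*√1077517 ≈ 2076.1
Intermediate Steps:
√(4314123 + h(-2030, 2025)) = √(4314123 + (-2030 - 1*2025)) = √(4314123 + (-2030 - 2025)) = √(4314123 - 4055) = √4310068 = 2*√1077517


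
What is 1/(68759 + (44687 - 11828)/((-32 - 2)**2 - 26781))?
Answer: 25625/1761916516 ≈ 1.4544e-5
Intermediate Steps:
1/(68759 + (44687 - 11828)/((-32 - 2)**2 - 26781)) = 1/(68759 + 32859/((-34)**2 - 26781)) = 1/(68759 + 32859/(1156 - 26781)) = 1/(68759 + 32859/(-25625)) = 1/(68759 + 32859*(-1/25625)) = 1/(68759 - 32859/25625) = 1/(1761916516/25625) = 25625/1761916516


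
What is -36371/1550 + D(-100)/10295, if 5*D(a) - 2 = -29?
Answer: -74889563/3191450 ≈ -23.466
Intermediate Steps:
D(a) = -27/5 (D(a) = ⅖ + (⅕)*(-29) = ⅖ - 29/5 = -27/5)
-36371/1550 + D(-100)/10295 = -36371/1550 - 27/5/10295 = -36371*1/1550 - 27/5*1/10295 = -36371/1550 - 27/51475 = -74889563/3191450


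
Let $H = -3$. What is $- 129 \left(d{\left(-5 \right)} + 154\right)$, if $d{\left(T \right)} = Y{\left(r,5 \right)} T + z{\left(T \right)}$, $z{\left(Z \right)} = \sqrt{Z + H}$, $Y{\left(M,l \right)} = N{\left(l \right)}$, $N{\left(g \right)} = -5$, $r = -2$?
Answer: $-23091 - 258 i \sqrt{2} \approx -23091.0 - 364.87 i$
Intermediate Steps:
$Y{\left(M,l \right)} = -5$
$z{\left(Z \right)} = \sqrt{-3 + Z}$ ($z{\left(Z \right)} = \sqrt{Z - 3} = \sqrt{-3 + Z}$)
$d{\left(T \right)} = \sqrt{-3 + T} - 5 T$ ($d{\left(T \right)} = - 5 T + \sqrt{-3 + T} = \sqrt{-3 + T} - 5 T$)
$- 129 \left(d{\left(-5 \right)} + 154\right) = - 129 \left(\left(\sqrt{-3 - 5} - -25\right) + 154\right) = - 129 \left(\left(\sqrt{-8} + 25\right) + 154\right) = - 129 \left(\left(2 i \sqrt{2} + 25\right) + 154\right) = - 129 \left(\left(25 + 2 i \sqrt{2}\right) + 154\right) = - 129 \left(179 + 2 i \sqrt{2}\right) = -23091 - 258 i \sqrt{2}$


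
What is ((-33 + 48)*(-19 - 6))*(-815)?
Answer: 305625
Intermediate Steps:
((-33 + 48)*(-19 - 6))*(-815) = (15*(-25))*(-815) = -375*(-815) = 305625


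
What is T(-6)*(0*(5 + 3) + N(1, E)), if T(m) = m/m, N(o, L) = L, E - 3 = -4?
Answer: -1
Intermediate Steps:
E = -1 (E = 3 - 4 = -1)
T(m) = 1
T(-6)*(0*(5 + 3) + N(1, E)) = 1*(0*(5 + 3) - 1) = 1*(0*8 - 1) = 1*(0 - 1) = 1*(-1) = -1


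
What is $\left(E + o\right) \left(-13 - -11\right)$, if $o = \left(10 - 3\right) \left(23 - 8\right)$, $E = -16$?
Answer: $-178$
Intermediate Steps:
$o = 105$ ($o = 7 \cdot 15 = 105$)
$\left(E + o\right) \left(-13 - -11\right) = \left(-16 + 105\right) \left(-13 - -11\right) = 89 \left(-13 + 11\right) = 89 \left(-2\right) = -178$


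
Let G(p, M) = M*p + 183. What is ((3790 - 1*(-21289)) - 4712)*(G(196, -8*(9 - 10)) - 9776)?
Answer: -163445175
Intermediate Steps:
G(p, M) = 183 + M*p
((3790 - 1*(-21289)) - 4712)*(G(196, -8*(9 - 10)) - 9776) = ((3790 - 1*(-21289)) - 4712)*((183 - 8*(9 - 10)*196) - 9776) = ((3790 + 21289) - 4712)*((183 - 8*(-1)*196) - 9776) = (25079 - 4712)*((183 + 8*196) - 9776) = 20367*((183 + 1568) - 9776) = 20367*(1751 - 9776) = 20367*(-8025) = -163445175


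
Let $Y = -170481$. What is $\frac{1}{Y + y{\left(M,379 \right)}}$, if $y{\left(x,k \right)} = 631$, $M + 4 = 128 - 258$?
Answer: $- \frac{1}{169850} \approx -5.8875 \cdot 10^{-6}$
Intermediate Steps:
$M = -134$ ($M = -4 + \left(128 - 258\right) = -4 - 130 = -134$)
$\frac{1}{Y + y{\left(M,379 \right)}} = \frac{1}{-170481 + 631} = \frac{1}{-169850} = - \frac{1}{169850}$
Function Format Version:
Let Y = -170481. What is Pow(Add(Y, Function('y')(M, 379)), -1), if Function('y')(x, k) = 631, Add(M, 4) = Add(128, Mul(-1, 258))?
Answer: Rational(-1, 169850) ≈ -5.8875e-6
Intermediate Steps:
M = -134 (M = Add(-4, Add(128, Mul(-1, 258))) = Add(-4, Add(128, -258)) = Add(-4, -130) = -134)
Pow(Add(Y, Function('y')(M, 379)), -1) = Pow(Add(-170481, 631), -1) = Pow(-169850, -1) = Rational(-1, 169850)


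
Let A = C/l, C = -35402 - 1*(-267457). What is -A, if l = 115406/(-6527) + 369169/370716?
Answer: 561494974507260/40373284633 ≈ 13908.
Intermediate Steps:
C = 232055 (C = -35402 + 267457 = 232055)
l = -40373284633/2419663332 (l = 115406*(-1/6527) + 369169*(1/370716) = -115406/6527 + 369169/370716 = -40373284633/2419663332 ≈ -16.685)
A = -561494974507260/40373284633 (A = 232055/(-40373284633/2419663332) = 232055*(-2419663332/40373284633) = -561494974507260/40373284633 ≈ -13908.)
-A = -1*(-561494974507260/40373284633) = 561494974507260/40373284633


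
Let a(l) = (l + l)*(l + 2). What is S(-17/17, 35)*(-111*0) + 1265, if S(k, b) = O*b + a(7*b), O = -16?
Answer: 1265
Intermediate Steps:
a(l) = 2*l*(2 + l) (a(l) = (2*l)*(2 + l) = 2*l*(2 + l))
S(k, b) = -16*b + 14*b*(2 + 7*b) (S(k, b) = -16*b + 2*(7*b)*(2 + 7*b) = -16*b + 14*b*(2 + 7*b))
S(-17/17, 35)*(-111*0) + 1265 = (2*35*(6 + 49*35))*(-111*0) + 1265 = (2*35*(6 + 1715))*0 + 1265 = (2*35*1721)*0 + 1265 = 120470*0 + 1265 = 0 + 1265 = 1265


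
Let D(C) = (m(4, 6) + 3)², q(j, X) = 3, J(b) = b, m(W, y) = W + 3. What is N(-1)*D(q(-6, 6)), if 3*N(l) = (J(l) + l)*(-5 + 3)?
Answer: 400/3 ≈ 133.33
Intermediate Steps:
m(W, y) = 3 + W
N(l) = -4*l/3 (N(l) = ((l + l)*(-5 + 3))/3 = ((2*l)*(-2))/3 = (-4*l)/3 = -4*l/3)
D(C) = 100 (D(C) = ((3 + 4) + 3)² = (7 + 3)² = 10² = 100)
N(-1)*D(q(-6, 6)) = -4/3*(-1)*100 = (4/3)*100 = 400/3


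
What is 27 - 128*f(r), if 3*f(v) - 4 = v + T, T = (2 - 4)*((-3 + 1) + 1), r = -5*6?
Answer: 1051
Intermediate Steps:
r = -30
T = 2 (T = -2*(-2 + 1) = -2*(-1) = 2)
f(v) = 2 + v/3 (f(v) = 4/3 + (v + 2)/3 = 4/3 + (2 + v)/3 = 4/3 + (⅔ + v/3) = 2 + v/3)
27 - 128*f(r) = 27 - 128*(2 + (⅓)*(-30)) = 27 - 128*(2 - 10) = 27 - 128*(-8) = 27 + 1024 = 1051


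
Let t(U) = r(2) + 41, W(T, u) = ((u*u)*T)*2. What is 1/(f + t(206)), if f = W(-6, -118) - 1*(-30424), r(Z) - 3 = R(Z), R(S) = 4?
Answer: -1/136616 ≈ -7.3198e-6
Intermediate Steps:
W(T, u) = 2*T*u**2 (W(T, u) = (u**2*T)*2 = (T*u**2)*2 = 2*T*u**2)
r(Z) = 7 (r(Z) = 3 + 4 = 7)
f = -136664 (f = 2*(-6)*(-118)**2 - 1*(-30424) = 2*(-6)*13924 + 30424 = -167088 + 30424 = -136664)
t(U) = 48 (t(U) = 7 + 41 = 48)
1/(f + t(206)) = 1/(-136664 + 48) = 1/(-136616) = -1/136616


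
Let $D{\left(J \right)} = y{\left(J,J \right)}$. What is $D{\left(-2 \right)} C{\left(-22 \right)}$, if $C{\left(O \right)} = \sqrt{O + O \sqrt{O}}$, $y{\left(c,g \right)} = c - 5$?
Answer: $- 7 \sqrt{-22 - 22 i \sqrt{22}} \approx -45.232 + 55.892 i$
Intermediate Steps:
$y{\left(c,g \right)} = -5 + c$
$D{\left(J \right)} = -5 + J$
$C{\left(O \right)} = \sqrt{O + O^{\frac{3}{2}}}$
$D{\left(-2 \right)} C{\left(-22 \right)} = \left(-5 - 2\right) \sqrt{-22 + \left(-22\right)^{\frac{3}{2}}} = - 7 \sqrt{-22 - 22 i \sqrt{22}}$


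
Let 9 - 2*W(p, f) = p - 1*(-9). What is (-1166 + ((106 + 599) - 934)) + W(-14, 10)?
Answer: -1388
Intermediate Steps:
W(p, f) = -p/2 (W(p, f) = 9/2 - (p - 1*(-9))/2 = 9/2 - (p + 9)/2 = 9/2 - (9 + p)/2 = 9/2 + (-9/2 - p/2) = -p/2)
(-1166 + ((106 + 599) - 934)) + W(-14, 10) = (-1166 + ((106 + 599) - 934)) - ½*(-14) = (-1166 + (705 - 934)) + 7 = (-1166 - 229) + 7 = -1395 + 7 = -1388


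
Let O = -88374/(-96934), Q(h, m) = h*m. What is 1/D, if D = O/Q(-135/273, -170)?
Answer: 123590850/1340339 ≈ 92.209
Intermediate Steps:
O = 44187/48467 (O = -88374*(-1/96934) = 44187/48467 ≈ 0.91169)
D = 1340339/123590850 (D = 44187/(48467*((-135/273*(-170)))) = 44187/(48467*((-135*1/273*(-170)))) = 44187/(48467*((-45/91*(-170)))) = 44187/(48467*(7650/91)) = (44187/48467)*(91/7650) = 1340339/123590850 ≈ 0.010845)
1/D = 1/(1340339/123590850) = 123590850/1340339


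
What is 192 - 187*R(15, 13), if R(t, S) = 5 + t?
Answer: -3548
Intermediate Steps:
192 - 187*R(15, 13) = 192 - 187*(5 + 15) = 192 - 187*20 = 192 - 3740 = -3548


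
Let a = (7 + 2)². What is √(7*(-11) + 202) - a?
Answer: -81 + 5*√5 ≈ -69.820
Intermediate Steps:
a = 81 (a = 9² = 81)
√(7*(-11) + 202) - a = √(7*(-11) + 202) - 1*81 = √(-77 + 202) - 81 = √125 - 81 = 5*√5 - 81 = -81 + 5*√5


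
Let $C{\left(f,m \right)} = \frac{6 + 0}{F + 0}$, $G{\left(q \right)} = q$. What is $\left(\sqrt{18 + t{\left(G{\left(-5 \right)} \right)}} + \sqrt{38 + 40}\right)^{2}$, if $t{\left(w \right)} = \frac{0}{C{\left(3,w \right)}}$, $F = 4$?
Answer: $96 + 12 \sqrt{39} \approx 170.94$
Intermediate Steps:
$C{\left(f,m \right)} = \frac{3}{2}$ ($C{\left(f,m \right)} = \frac{6 + 0}{4 + 0} = \frac{6}{4} = 6 \cdot \frac{1}{4} = \frac{3}{2}$)
$t{\left(w \right)} = 0$ ($t{\left(w \right)} = \frac{0}{\frac{3}{2}} = 0 \cdot \frac{2}{3} = 0$)
$\left(\sqrt{18 + t{\left(G{\left(-5 \right)} \right)}} + \sqrt{38 + 40}\right)^{2} = \left(\sqrt{18 + 0} + \sqrt{38 + 40}\right)^{2} = \left(\sqrt{18} + \sqrt{78}\right)^{2} = \left(3 \sqrt{2} + \sqrt{78}\right)^{2} = \left(\sqrt{78} + 3 \sqrt{2}\right)^{2}$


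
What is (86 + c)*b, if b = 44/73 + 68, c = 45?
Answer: 656048/73 ≈ 8987.0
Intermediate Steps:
b = 5008/73 (b = 44*(1/73) + 68 = 44/73 + 68 = 5008/73 ≈ 68.603)
(86 + c)*b = (86 + 45)*(5008/73) = 131*(5008/73) = 656048/73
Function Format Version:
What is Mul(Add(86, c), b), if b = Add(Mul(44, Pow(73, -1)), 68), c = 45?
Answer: Rational(656048, 73) ≈ 8987.0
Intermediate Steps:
b = Rational(5008, 73) (b = Add(Mul(44, Rational(1, 73)), 68) = Add(Rational(44, 73), 68) = Rational(5008, 73) ≈ 68.603)
Mul(Add(86, c), b) = Mul(Add(86, 45), Rational(5008, 73)) = Mul(131, Rational(5008, 73)) = Rational(656048, 73)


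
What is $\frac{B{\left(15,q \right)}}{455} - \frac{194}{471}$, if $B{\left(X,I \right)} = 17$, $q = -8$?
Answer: $- \frac{80263}{214305} \approx -0.37453$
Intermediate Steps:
$\frac{B{\left(15,q \right)}}{455} - \frac{194}{471} = \frac{17}{455} - \frac{194}{471} = - \frac{80263}{214305}$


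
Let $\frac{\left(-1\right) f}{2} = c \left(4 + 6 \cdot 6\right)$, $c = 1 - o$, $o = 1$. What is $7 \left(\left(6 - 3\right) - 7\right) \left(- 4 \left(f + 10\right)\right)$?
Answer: $1120$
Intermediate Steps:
$c = 0$ ($c = 1 - 1 = 0$)
$f = 0$ ($f = - 2 \cdot 0 \left(4 + 6 \cdot 6\right) = - 2 \cdot 0 \left(4 + 36\right) = - 2 \cdot 0 \cdot 40 = \left(-2\right) 0 = 0$)
$7 \left(\left(6 - 3\right) - 7\right) \left(- 4 \left(f + 10\right)\right) = 7 \left(\left(6 - 3\right) - 7\right) \left(- 4 \left(0 + 10\right)\right) = 7 \left(\left(6 - 3\right) - 7\right) \left(\left(-4\right) 10\right) = 7 \left(3 - 7\right) \left(-40\right) = 7 \left(-4\right) \left(-40\right) = \left(-28\right) \left(-40\right) = 1120$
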